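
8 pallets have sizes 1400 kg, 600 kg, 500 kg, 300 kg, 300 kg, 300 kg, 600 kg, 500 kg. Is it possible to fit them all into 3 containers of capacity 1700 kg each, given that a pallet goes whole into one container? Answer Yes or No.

Yes

A valid assignment using 3 containers:
  container 1: 1400 + 300 = 1700
  container 2: 600 + 600 + 500 = 1700
  container 3: 500 + 300 + 300 = 1100
Every load is within 1700 kg, so 3 containers suffice.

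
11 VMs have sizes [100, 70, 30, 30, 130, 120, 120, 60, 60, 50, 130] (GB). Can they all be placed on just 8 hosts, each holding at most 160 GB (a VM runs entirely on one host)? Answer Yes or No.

Yes

A valid assignment using 7 hosts:
  host 1: 130 + 30 = 160
  host 2: 130 + 30 = 160
  host 3: 120 = 120
  host 4: 120 = 120
  host 5: 100 + 60 = 160
  host 6: 70 + 60 = 130
  host 7: 50 = 50
That uses only 7 ≤ 8, so 8 hosts are enough.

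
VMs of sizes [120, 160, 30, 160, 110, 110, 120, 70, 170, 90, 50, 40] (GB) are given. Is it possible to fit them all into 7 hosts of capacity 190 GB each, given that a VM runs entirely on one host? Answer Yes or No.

No

Total = 1230 GB; ⌈1230/190⌉ = 7.
The bound of 7 does not rule out 7, but exhaustive search shows no assignment into 7 hosts of capacity 190 GB exists — the minimum is 8.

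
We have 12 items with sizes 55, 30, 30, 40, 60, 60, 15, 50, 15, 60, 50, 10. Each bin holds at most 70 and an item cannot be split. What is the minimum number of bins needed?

Total = 60 + 60 + 60 + 55 + 50 + 50 + 40 + 30 + 30 + 15 + 15 + 10 = 475.
Lower bound: ⌈475/70⌉ = 7 bins.
A packing using 8 bins:
  bin 1: 60 + 10 = 70
  bin 2: 60 = 60
  bin 3: 60 = 60
  bin 4: 55 + 15 = 70
  bin 5: 50 + 15 = 65
  bin 6: 50 = 50
  bin 7: 40 + 30 = 70
  bin 8: 30 = 30
No arrangement into 7 bins stays within capacity, so 8 is optimal.

8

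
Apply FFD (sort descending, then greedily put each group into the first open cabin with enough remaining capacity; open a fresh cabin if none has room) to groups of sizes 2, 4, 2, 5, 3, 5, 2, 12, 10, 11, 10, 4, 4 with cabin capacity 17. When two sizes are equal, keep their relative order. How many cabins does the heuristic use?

Sorted descending: 12, 11, 10, 10, 5, 5, 4, 4, 4, 3, 2, 2, 2.
  12 → cabin 1 (new)  [load 12/17]
  11 → cabin 2 (new)  [load 11/17]
  10 → cabin 3 (new)  [load 10/17]
  10 → cabin 4 (new)  [load 10/17]
  5 → cabin 1  [load 17/17]
  5 → cabin 2  [load 16/17]
  4 → cabin 3  [load 14/17]
  4 → cabin 4  [load 14/17]
  4 → cabin 5 (new)  [load 4/17]
  3 → cabin 3  [load 17/17]
  2 → cabin 4  [load 16/17]
  2 → cabin 5  [load 6/17]
  2 → cabin 5  [load 8/17]
5 cabins opened.

5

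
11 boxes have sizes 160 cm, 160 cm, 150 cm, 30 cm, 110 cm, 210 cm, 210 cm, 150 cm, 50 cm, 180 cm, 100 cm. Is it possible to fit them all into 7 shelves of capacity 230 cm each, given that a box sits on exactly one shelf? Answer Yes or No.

No

Total = 1510 cm; ⌈1510/230⌉ = 7.
The bound of 7 does not rule out 7, but exhaustive search shows no assignment into 7 shelves of capacity 230 cm exists — the minimum is 8.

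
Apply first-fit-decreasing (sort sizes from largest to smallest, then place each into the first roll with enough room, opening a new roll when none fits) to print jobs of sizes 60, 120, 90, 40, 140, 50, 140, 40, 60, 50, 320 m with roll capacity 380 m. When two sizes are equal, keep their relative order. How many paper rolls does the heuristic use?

Sorted descending: 320, 140, 140, 120, 90, 60, 60, 50, 50, 40, 40.
  320 → roll 1 (new)  [load 320/380]
  140 → roll 2 (new)  [load 140/380]
  140 → roll 2  [load 280/380]
  120 → roll 3 (new)  [load 120/380]
  90 → roll 2  [load 370/380]
  60 → roll 1  [load 380/380]
  60 → roll 3  [load 180/380]
  50 → roll 3  [load 230/380]
  50 → roll 3  [load 280/380]
  40 → roll 3  [load 320/380]
  40 → roll 3  [load 360/380]
3 paper rolls opened.

3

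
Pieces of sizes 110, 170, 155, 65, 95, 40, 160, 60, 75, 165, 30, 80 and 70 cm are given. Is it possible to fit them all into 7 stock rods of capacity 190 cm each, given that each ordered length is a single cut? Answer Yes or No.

Total = 1275 cm; ⌈1275/190⌉ = 7.
The bound of 7 does not rule out 7, but exhaustive search shows no assignment into 7 stock rods of capacity 190 cm exists — the minimum is 8.

No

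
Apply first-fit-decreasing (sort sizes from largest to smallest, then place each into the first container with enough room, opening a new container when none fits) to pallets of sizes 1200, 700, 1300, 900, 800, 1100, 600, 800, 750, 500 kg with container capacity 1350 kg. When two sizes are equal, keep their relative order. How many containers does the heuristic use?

Sorted descending: 1300, 1200, 1100, 900, 800, 800, 750, 700, 600, 500.
  1300 → container 1 (new)  [load 1300/1350]
  1200 → container 2 (new)  [load 1200/1350]
  1100 → container 3 (new)  [load 1100/1350]
  900 → container 4 (new)  [load 900/1350]
  800 → container 5 (new)  [load 800/1350]
  800 → container 6 (new)  [load 800/1350]
  750 → container 7 (new)  [load 750/1350]
  700 → container 8 (new)  [load 700/1350]
  600 → container 7  [load 1350/1350]
  500 → container 5  [load 1300/1350]
8 containers opened.

8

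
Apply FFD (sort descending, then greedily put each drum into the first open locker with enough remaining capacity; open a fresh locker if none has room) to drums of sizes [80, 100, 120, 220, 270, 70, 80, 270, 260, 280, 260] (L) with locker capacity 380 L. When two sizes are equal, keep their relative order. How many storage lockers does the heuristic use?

6

Sorted descending: 280, 270, 270, 260, 260, 220, 120, 100, 80, 80, 70.
  280 → locker 1 (new)  [load 280/380]
  270 → locker 2 (new)  [load 270/380]
  270 → locker 3 (new)  [load 270/380]
  260 → locker 4 (new)  [load 260/380]
  260 → locker 5 (new)  [load 260/380]
  220 → locker 6 (new)  [load 220/380]
  120 → locker 4  [load 380/380]
  100 → locker 1  [load 380/380]
  80 → locker 2  [load 350/380]
  80 → locker 3  [load 350/380]
  70 → locker 5  [load 330/380]
6 storage lockers opened.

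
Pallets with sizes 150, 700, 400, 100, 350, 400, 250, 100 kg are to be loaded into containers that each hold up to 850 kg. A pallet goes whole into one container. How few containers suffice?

3

Total = 700 + 400 + 400 + 350 + 250 + 150 + 100 + 100 = 2450 kg.
Lower bound: ⌈2450/850⌉ = 3 containers.
A packing using 3 containers:
  container 1: 700 + 150 = 850
  container 2: 400 + 400 = 800
  container 3: 350 + 250 + 100 + 100 = 800
This matches the lower bound, so 3 is optimal.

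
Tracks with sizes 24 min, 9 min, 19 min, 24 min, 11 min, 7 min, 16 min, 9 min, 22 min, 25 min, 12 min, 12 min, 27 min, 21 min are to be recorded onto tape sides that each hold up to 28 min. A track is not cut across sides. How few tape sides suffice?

10

Total = 27 + 25 + 24 + 24 + 22 + 21 + 19 + 16 + 12 + 12 + 11 + 9 + 9 + 7 = 238 min.
Lower bound: ⌈238/28⌉ = 9 tape sides.
A packing using 10 tape sides:
  side 1: 27 = 27
  side 2: 25 = 25
  side 3: 24 = 24
  side 4: 24 = 24
  side 5: 22 = 22
  side 6: 21 + 7 = 28
  side 7: 19 + 9 = 28
  side 8: 16 + 12 = 28
  side 9: 12 + 11 = 23
  side 10: 9 = 9
No arrangement into 9 tape sides stays within capacity, so 10 is optimal.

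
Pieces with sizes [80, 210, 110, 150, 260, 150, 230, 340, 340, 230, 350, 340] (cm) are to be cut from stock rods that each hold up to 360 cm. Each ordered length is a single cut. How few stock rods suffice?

Total = 350 + 340 + 340 + 340 + 260 + 230 + 230 + 210 + 150 + 150 + 110 + 80 = 2790 cm.
Lower bound: ⌈2790/360⌉ = 8 stock rods.
A packing using 9 stock rods:
  stock rod 1: 350 = 350
  stock rod 2: 340 = 340
  stock rod 3: 340 = 340
  stock rod 4: 340 = 340
  stock rod 5: 260 + 80 = 340
  stock rod 6: 230 + 110 = 340
  stock rod 7: 230 = 230
  stock rod 8: 210 + 150 = 360
  stock rod 9: 150 = 150
No arrangement into 8 stock rods stays within capacity, so 9 is optimal.

9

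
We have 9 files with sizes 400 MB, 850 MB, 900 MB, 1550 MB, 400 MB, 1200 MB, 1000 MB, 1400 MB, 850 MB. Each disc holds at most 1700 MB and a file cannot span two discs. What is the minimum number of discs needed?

6

Total = 1550 + 1400 + 1200 + 1000 + 900 + 850 + 850 + 400 + 400 = 8550 MB.
Lower bound: ⌈8550/1700⌉ = 6 discs.
A packing using 6 discs:
  disc 1: 1550 = 1550
  disc 2: 1400 = 1400
  disc 3: 1200 + 400 = 1600
  disc 4: 1000 + 400 = 1400
  disc 5: 900 = 900
  disc 6: 850 + 850 = 1700
This matches the lower bound, so 6 is optimal.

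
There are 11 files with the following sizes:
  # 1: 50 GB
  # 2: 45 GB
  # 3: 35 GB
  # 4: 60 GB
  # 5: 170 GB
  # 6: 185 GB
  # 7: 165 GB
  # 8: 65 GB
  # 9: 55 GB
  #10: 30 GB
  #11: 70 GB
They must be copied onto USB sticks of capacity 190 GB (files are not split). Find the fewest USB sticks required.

6

Total = 185 + 170 + 165 + 70 + 65 + 60 + 55 + 50 + 45 + 35 + 30 = 930 GB.
Lower bound: ⌈930/190⌉ = 5 USB sticks.
A packing using 6 USB sticks:
  USB stick 1: 185 = 185
  USB stick 2: 170 = 170
  USB stick 3: 165 = 165
  USB stick 4: 70 + 65 + 55 = 190
  USB stick 5: 60 + 50 + 45 + 35 = 190
  USB stick 6: 30 = 30
No arrangement into 5 USB sticks stays within capacity, so 6 is optimal.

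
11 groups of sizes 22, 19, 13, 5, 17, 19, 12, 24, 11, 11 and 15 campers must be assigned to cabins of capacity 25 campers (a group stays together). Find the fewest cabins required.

8

Total = 24 + 22 + 19 + 19 + 17 + 15 + 13 + 12 + 11 + 11 + 5 = 168 campers.
Lower bound: ⌈168/25⌉ = 7 cabins.
A packing using 8 cabins:
  cabin 1: 24 = 24
  cabin 2: 22 = 22
  cabin 3: 19 + 5 = 24
  cabin 4: 19 = 19
  cabin 5: 17 = 17
  cabin 6: 15 = 15
  cabin 7: 13 + 12 = 25
  cabin 8: 11 + 11 = 22
No arrangement into 7 cabins stays within capacity, so 8 is optimal.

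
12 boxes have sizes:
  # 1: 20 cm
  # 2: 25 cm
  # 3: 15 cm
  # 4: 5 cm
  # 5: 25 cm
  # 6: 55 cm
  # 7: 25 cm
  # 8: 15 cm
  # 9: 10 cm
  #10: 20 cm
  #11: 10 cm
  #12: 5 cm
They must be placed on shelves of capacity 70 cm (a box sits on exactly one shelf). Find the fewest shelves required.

4

Total = 55 + 25 + 25 + 25 + 20 + 20 + 15 + 15 + 10 + 10 + 5 + 5 = 230 cm.
Lower bound: ⌈230/70⌉ = 4 shelves.
A packing using 4 shelves:
  shelf 1: 55 + 15 = 70
  shelf 2: 25 + 25 + 20 = 70
  shelf 3: 25 + 20 + 15 + 10 = 70
  shelf 4: 10 + 5 + 5 = 20
This matches the lower bound, so 4 is optimal.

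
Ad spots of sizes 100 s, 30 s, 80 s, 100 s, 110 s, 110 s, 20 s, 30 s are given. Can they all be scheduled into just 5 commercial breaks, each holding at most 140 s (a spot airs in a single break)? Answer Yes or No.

Yes

A valid assignment using 5 commercial breaks:
  break 1: 110 + 30 = 140
  break 2: 110 + 30 = 140
  break 3: 100 + 20 = 120
  break 4: 100 = 100
  break 5: 80 = 80
Every load is within 140 s, so 5 commercial breaks suffice.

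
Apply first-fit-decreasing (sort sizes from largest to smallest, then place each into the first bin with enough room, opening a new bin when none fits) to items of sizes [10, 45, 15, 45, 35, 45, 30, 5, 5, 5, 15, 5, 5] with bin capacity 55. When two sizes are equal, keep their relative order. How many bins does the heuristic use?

5

Sorted descending: 45, 45, 45, 35, 30, 15, 15, 10, 5, 5, 5, 5, 5.
  45 → bin 1 (new)  [load 45/55]
  45 → bin 2 (new)  [load 45/55]
  45 → bin 3 (new)  [load 45/55]
  35 → bin 4 (new)  [load 35/55]
  30 → bin 5 (new)  [load 30/55]
  15 → bin 4  [load 50/55]
  15 → bin 5  [load 45/55]
  10 → bin 1  [load 55/55]
  5 → bin 2  [load 50/55]
  5 → bin 2  [load 55/55]
  5 → bin 3  [load 50/55]
  5 → bin 3  [load 55/55]
  5 → bin 4  [load 55/55]
5 bins opened.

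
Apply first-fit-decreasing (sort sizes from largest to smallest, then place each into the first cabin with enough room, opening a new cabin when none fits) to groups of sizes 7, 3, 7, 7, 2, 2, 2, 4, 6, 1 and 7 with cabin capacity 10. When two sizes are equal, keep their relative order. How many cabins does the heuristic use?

5

Sorted descending: 7, 7, 7, 7, 6, 4, 3, 2, 2, 2, 1.
  7 → cabin 1 (new)  [load 7/10]
  7 → cabin 2 (new)  [load 7/10]
  7 → cabin 3 (new)  [load 7/10]
  7 → cabin 4 (new)  [load 7/10]
  6 → cabin 5 (new)  [load 6/10]
  4 → cabin 5  [load 10/10]
  3 → cabin 1  [load 10/10]
  2 → cabin 2  [load 9/10]
  2 → cabin 3  [load 9/10]
  2 → cabin 4  [load 9/10]
  1 → cabin 2  [load 10/10]
5 cabins opened.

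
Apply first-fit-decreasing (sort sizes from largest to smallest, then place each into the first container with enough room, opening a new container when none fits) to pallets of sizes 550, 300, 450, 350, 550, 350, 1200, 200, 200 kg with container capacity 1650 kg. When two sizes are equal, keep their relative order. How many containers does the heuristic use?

3

Sorted descending: 1200, 550, 550, 450, 350, 350, 300, 200, 200.
  1200 → container 1 (new)  [load 1200/1650]
  550 → container 2 (new)  [load 550/1650]
  550 → container 2  [load 1100/1650]
  450 → container 1  [load 1650/1650]
  350 → container 2  [load 1450/1650]
  350 → container 3 (new)  [load 350/1650]
  300 → container 3  [load 650/1650]
  200 → container 2  [load 1650/1650]
  200 → container 3  [load 850/1650]
3 containers opened.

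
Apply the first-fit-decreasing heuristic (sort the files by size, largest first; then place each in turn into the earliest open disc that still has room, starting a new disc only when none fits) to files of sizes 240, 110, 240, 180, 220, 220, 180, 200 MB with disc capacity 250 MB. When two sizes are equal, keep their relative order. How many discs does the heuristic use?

8

Sorted descending: 240, 240, 220, 220, 200, 180, 180, 110.
  240 → disc 1 (new)  [load 240/250]
  240 → disc 2 (new)  [load 240/250]
  220 → disc 3 (new)  [load 220/250]
  220 → disc 4 (new)  [load 220/250]
  200 → disc 5 (new)  [load 200/250]
  180 → disc 6 (new)  [load 180/250]
  180 → disc 7 (new)  [load 180/250]
  110 → disc 8 (new)  [load 110/250]
8 discs opened.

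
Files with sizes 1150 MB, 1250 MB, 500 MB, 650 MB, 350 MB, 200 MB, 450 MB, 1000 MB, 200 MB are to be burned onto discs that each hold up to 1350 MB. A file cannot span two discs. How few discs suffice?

Total = 1250 + 1150 + 1000 + 650 + 500 + 450 + 350 + 200 + 200 = 5750 MB.
Lower bound: ⌈5750/1350⌉ = 5 discs.
A packing using 5 discs:
  disc 1: 1250 = 1250
  disc 2: 1150 + 200 = 1350
  disc 3: 1000 + 350 = 1350
  disc 4: 650 + 500 + 200 = 1350
  disc 5: 450 = 450
This matches the lower bound, so 5 is optimal.

5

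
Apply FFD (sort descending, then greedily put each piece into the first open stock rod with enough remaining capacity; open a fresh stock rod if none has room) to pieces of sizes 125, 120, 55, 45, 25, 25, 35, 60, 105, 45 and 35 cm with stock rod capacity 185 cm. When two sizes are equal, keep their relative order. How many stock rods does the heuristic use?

Sorted descending: 125, 120, 105, 60, 55, 45, 45, 35, 35, 25, 25.
  125 → stock rod 1 (new)  [load 125/185]
  120 → stock rod 2 (new)  [load 120/185]
  105 → stock rod 3 (new)  [load 105/185]
  60 → stock rod 1  [load 185/185]
  55 → stock rod 2  [load 175/185]
  45 → stock rod 3  [load 150/185]
  45 → stock rod 4 (new)  [load 45/185]
  35 → stock rod 3  [load 185/185]
  35 → stock rod 4  [load 80/185]
  25 → stock rod 4  [load 105/185]
  25 → stock rod 4  [load 130/185]
4 stock rods opened.

4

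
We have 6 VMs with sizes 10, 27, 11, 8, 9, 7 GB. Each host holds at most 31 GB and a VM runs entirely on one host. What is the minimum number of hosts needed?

Total = 27 + 11 + 10 + 9 + 8 + 7 = 72 GB.
Lower bound: ⌈72/31⌉ = 3 hosts.
A packing using 3 hosts:
  host 1: 27 = 27
  host 2: 11 + 10 + 9 = 30
  host 3: 8 + 7 = 15
This matches the lower bound, so 3 is optimal.

3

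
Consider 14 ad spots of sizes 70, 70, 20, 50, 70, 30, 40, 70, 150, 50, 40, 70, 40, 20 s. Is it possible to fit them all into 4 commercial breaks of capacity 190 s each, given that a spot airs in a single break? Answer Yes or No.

No

Total = 790 s; ⌈790/190⌉ = 5.
At least 5 commercial breaks are required, but only 4 are allowed.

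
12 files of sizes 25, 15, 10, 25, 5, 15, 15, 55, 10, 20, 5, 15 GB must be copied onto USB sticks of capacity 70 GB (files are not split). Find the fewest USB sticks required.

Total = 55 + 25 + 25 + 20 + 15 + 15 + 15 + 15 + 10 + 10 + 5 + 5 = 215 GB.
Lower bound: ⌈215/70⌉ = 4 USB sticks.
A packing using 4 USB sticks:
  USB stick 1: 55 + 15 = 70
  USB stick 2: 25 + 25 + 20 = 70
  USB stick 3: 15 + 15 + 15 + 10 + 10 + 5 = 70
  USB stick 4: 5 = 5
This matches the lower bound, so 4 is optimal.

4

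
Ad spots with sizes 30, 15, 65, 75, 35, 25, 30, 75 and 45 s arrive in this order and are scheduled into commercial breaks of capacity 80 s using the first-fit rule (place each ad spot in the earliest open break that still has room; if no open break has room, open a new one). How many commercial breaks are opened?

6

  30 → break 1 (new)  [load 30/80]
  15 → break 1  [load 45/80]
  65 → break 2 (new)  [load 65/80]
  75 → break 3 (new)  [load 75/80]
  35 → break 1  [load 80/80]
  25 → break 4 (new)  [load 25/80]
  30 → break 4  [load 55/80]
  75 → break 5 (new)  [load 75/80]
  45 → break 6 (new)  [load 45/80]
6 commercial breaks opened.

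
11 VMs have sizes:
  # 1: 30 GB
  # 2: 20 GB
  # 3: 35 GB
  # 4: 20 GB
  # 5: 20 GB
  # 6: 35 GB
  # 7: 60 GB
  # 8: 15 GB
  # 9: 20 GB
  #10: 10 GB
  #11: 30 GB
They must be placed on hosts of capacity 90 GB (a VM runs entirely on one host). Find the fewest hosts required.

Total = 60 + 35 + 35 + 30 + 30 + 20 + 20 + 20 + 20 + 15 + 10 = 295 GB.
Lower bound: ⌈295/90⌉ = 4 hosts.
A packing using 4 hosts:
  host 1: 60 + 30 = 90
  host 2: 35 + 35 + 20 = 90
  host 3: 30 + 20 + 20 + 20 = 90
  host 4: 15 + 10 = 25
This matches the lower bound, so 4 is optimal.

4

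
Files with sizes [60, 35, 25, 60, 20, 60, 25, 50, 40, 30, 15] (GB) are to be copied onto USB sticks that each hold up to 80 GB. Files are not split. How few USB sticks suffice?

Total = 60 + 60 + 60 + 50 + 40 + 35 + 30 + 25 + 25 + 20 + 15 = 420 GB.
Lower bound: ⌈420/80⌉ = 6 USB sticks.
A packing using 6 USB sticks:
  USB stick 1: 60 + 20 = 80
  USB stick 2: 60 + 15 = 75
  USB stick 3: 60 = 60
  USB stick 4: 50 + 30 = 80
  USB stick 5: 40 + 35 = 75
  USB stick 6: 25 + 25 = 50
This matches the lower bound, so 6 is optimal.

6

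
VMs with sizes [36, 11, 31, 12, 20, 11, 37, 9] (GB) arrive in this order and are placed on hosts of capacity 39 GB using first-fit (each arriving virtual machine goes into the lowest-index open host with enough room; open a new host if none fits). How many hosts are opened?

5

  36 → host 1 (new)  [load 36/39]
  11 → host 2 (new)  [load 11/39]
  31 → host 3 (new)  [load 31/39]
  12 → host 2  [load 23/39]
  20 → host 4 (new)  [load 20/39]
  11 → host 2  [load 34/39]
  37 → host 5 (new)  [load 37/39]
  9 → host 4  [load 29/39]
5 hosts opened.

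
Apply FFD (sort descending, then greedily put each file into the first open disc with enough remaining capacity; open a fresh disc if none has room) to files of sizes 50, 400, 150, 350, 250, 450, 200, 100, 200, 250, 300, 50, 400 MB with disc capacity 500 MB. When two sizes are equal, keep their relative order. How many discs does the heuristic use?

7

Sorted descending: 450, 400, 400, 350, 300, 250, 250, 200, 200, 150, 100, 50, 50.
  450 → disc 1 (new)  [load 450/500]
  400 → disc 2 (new)  [load 400/500]
  400 → disc 3 (new)  [load 400/500]
  350 → disc 4 (new)  [load 350/500]
  300 → disc 5 (new)  [load 300/500]
  250 → disc 6 (new)  [load 250/500]
  250 → disc 6  [load 500/500]
  200 → disc 5  [load 500/500]
  200 → disc 7 (new)  [load 200/500]
  150 → disc 4  [load 500/500]
  100 → disc 2  [load 500/500]
  50 → disc 1  [load 500/500]
  50 → disc 3  [load 450/500]
7 discs opened.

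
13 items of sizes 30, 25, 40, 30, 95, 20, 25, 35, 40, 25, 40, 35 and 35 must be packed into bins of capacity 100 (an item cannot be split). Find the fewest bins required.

Total = 95 + 40 + 40 + 40 + 35 + 35 + 35 + 30 + 30 + 25 + 25 + 25 + 20 = 475.
Lower bound: ⌈475/100⌉ = 5 bins.
A packing using 5 bins:
  bin 1: 95 = 95
  bin 2: 40 + 40 + 20 = 100
  bin 3: 40 + 35 + 25 = 100
  bin 4: 35 + 35 + 30 = 100
  bin 5: 30 + 25 + 25 = 80
This matches the lower bound, so 5 is optimal.

5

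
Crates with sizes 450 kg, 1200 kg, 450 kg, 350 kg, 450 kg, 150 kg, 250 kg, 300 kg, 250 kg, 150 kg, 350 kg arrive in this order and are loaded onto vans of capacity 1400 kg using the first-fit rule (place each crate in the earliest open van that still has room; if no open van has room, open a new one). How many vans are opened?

4

  450 → van 1 (new)  [load 450/1400]
  1200 → van 2 (new)  [load 1200/1400]
  450 → van 1  [load 900/1400]
  350 → van 1  [load 1250/1400]
  450 → van 3 (new)  [load 450/1400]
  150 → van 1  [load 1400/1400]
  250 → van 3  [load 700/1400]
  300 → van 3  [load 1000/1400]
  250 → van 3  [load 1250/1400]
  150 → van 2  [load 1350/1400]
  350 → van 4 (new)  [load 350/1400]
4 vans opened.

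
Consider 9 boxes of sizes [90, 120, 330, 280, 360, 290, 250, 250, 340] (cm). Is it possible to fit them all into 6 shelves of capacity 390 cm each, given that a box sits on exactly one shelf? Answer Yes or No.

No

Total = 2310 cm; ⌈2310/390⌉ = 6.
7 boxes each exceed half the capacity and cannot share a shelf, forcing at least 7 shelves.
At least 7 shelves are required, but only 6 are allowed.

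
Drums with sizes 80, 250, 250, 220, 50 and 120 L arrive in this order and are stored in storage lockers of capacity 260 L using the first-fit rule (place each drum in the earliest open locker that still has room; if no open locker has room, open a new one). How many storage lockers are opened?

  80 → locker 1 (new)  [load 80/260]
  250 → locker 2 (new)  [load 250/260]
  250 → locker 3 (new)  [load 250/260]
  220 → locker 4 (new)  [load 220/260]
  50 → locker 1  [load 130/260]
  120 → locker 1  [load 250/260]
4 storage lockers opened.

4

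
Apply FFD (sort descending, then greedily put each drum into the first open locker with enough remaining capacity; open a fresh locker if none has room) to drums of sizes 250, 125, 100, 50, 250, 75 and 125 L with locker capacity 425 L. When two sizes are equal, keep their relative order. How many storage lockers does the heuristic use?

Sorted descending: 250, 250, 125, 125, 100, 75, 50.
  250 → locker 1 (new)  [load 250/425]
  250 → locker 2 (new)  [load 250/425]
  125 → locker 1  [load 375/425]
  125 → locker 2  [load 375/425]
  100 → locker 3 (new)  [load 100/425]
  75 → locker 3  [load 175/425]
  50 → locker 1  [load 425/425]
3 storage lockers opened.

3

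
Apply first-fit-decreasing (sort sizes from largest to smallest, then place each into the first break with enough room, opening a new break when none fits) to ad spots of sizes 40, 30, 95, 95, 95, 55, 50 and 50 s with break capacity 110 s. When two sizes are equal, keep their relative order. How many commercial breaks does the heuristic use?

6

Sorted descending: 95, 95, 95, 55, 50, 50, 40, 30.
  95 → break 1 (new)  [load 95/110]
  95 → break 2 (new)  [load 95/110]
  95 → break 3 (new)  [load 95/110]
  55 → break 4 (new)  [load 55/110]
  50 → break 4  [load 105/110]
  50 → break 5 (new)  [load 50/110]
  40 → break 5  [load 90/110]
  30 → break 6 (new)  [load 30/110]
6 commercial breaks opened.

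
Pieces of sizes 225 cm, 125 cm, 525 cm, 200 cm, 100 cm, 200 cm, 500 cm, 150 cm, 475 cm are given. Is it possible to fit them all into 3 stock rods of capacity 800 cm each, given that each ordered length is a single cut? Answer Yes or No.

No

Total = 2500 cm; ⌈2500/800⌉ = 4.
At least 4 stock rods are required, but only 3 are allowed.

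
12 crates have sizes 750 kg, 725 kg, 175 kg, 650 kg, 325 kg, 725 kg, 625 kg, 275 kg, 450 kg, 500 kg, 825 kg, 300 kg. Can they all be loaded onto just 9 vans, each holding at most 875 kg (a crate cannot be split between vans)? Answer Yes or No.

Yes

A valid assignment using 9 vans:
  van 1: 825 = 825
  van 2: 750 = 750
  van 3: 725 = 725
  van 4: 725 = 725
  van 5: 650 + 175 = 825
  van 6: 625 = 625
  van 7: 500 + 325 = 825
  van 8: 450 + 300 = 750
  van 9: 275 = 275
Every load is within 875 kg, so 9 vans suffice.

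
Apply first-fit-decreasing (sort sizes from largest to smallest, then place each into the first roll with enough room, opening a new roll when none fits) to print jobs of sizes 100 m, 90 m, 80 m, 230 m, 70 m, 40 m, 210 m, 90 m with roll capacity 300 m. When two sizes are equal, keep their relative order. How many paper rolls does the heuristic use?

4

Sorted descending: 230, 210, 100, 90, 90, 80, 70, 40.
  230 → roll 1 (new)  [load 230/300]
  210 → roll 2 (new)  [load 210/300]
  100 → roll 3 (new)  [load 100/300]
  90 → roll 2  [load 300/300]
  90 → roll 3  [load 190/300]
  80 → roll 3  [load 270/300]
  70 → roll 1  [load 300/300]
  40 → roll 4 (new)  [load 40/300]
4 paper rolls opened.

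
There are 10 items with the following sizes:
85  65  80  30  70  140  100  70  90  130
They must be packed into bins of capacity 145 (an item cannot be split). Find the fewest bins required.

Total = 140 + 130 + 100 + 90 + 85 + 80 + 70 + 70 + 65 + 30 = 860.
Lower bound: ⌈860/145⌉ = 6 bins.
A packing using 7 bins:
  bin 1: 140 = 140
  bin 2: 130 = 130
  bin 3: 100 + 30 = 130
  bin 4: 90 = 90
  bin 5: 85 = 85
  bin 6: 80 + 65 = 145
  bin 7: 70 + 70 = 140
No arrangement into 6 bins stays within capacity, so 7 is optimal.

7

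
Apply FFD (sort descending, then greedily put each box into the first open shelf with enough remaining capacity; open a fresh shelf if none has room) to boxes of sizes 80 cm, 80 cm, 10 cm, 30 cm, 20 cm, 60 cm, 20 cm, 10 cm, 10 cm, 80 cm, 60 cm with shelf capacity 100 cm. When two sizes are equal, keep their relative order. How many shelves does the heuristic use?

5

Sorted descending: 80, 80, 80, 60, 60, 30, 20, 20, 10, 10, 10.
  80 → shelf 1 (new)  [load 80/100]
  80 → shelf 2 (new)  [load 80/100]
  80 → shelf 3 (new)  [load 80/100]
  60 → shelf 4 (new)  [load 60/100]
  60 → shelf 5 (new)  [load 60/100]
  30 → shelf 4  [load 90/100]
  20 → shelf 1  [load 100/100]
  20 → shelf 2  [load 100/100]
  10 → shelf 3  [load 90/100]
  10 → shelf 3  [load 100/100]
  10 → shelf 4  [load 100/100]
5 shelves opened.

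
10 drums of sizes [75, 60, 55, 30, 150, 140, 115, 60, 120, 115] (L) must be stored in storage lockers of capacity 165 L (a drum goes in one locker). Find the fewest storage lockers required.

7

Total = 150 + 140 + 120 + 115 + 115 + 75 + 60 + 60 + 55 + 30 = 920 L.
Lower bound: ⌈920/165⌉ = 6 storage lockers.
A packing using 7 storage lockers:
  locker 1: 150 = 150
  locker 2: 140 = 140
  locker 3: 120 + 30 = 150
  locker 4: 115 = 115
  locker 5: 115 = 115
  locker 6: 75 + 60 = 135
  locker 7: 60 + 55 = 115
No arrangement into 6 storage lockers stays within capacity, so 7 is optimal.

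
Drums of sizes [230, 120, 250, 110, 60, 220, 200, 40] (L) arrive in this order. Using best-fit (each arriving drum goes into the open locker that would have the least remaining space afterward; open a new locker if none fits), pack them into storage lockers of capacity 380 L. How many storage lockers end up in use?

4

  230 → locker 1 (new)  [load 230/380]
  120 → locker 1  [load 350/380]
  250 → locker 2 (new)  [load 250/380]
  110 → locker 2  [load 360/380]
  60 → locker 3 (new)  [load 60/380]
  220 → locker 3  [load 280/380]
  200 → locker 4 (new)  [load 200/380]
  40 → locker 3  [load 320/380]
4 storage lockers opened.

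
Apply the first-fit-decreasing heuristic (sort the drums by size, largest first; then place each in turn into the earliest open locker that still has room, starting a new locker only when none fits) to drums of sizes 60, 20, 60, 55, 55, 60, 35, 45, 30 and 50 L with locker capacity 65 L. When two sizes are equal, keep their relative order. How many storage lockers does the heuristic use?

Sorted descending: 60, 60, 60, 55, 55, 50, 45, 35, 30, 20.
  60 → locker 1 (new)  [load 60/65]
  60 → locker 2 (new)  [load 60/65]
  60 → locker 3 (new)  [load 60/65]
  55 → locker 4 (new)  [load 55/65]
  55 → locker 5 (new)  [load 55/65]
  50 → locker 6 (new)  [load 50/65]
  45 → locker 7 (new)  [load 45/65]
  35 → locker 8 (new)  [load 35/65]
  30 → locker 8  [load 65/65]
  20 → locker 7  [load 65/65]
8 storage lockers opened.

8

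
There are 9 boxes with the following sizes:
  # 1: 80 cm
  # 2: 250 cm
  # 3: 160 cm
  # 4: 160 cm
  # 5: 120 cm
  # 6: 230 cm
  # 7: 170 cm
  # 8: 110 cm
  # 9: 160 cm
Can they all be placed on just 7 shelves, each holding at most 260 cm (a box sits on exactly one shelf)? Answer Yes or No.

A valid assignment using 7 shelves:
  shelf 1: 250 = 250
  shelf 2: 230 = 230
  shelf 3: 170 + 80 = 250
  shelf 4: 160 = 160
  shelf 5: 160 = 160
  shelf 6: 160 = 160
  shelf 7: 120 + 110 = 230
Every load is within 260 cm, so 7 shelves suffice.

Yes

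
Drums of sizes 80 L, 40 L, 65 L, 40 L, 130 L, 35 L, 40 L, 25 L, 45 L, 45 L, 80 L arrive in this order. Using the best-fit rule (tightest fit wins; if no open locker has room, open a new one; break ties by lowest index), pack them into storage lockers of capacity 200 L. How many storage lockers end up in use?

4

  80 → locker 1 (new)  [load 80/200]
  40 → locker 1  [load 120/200]
  65 → locker 1  [load 185/200]
  40 → locker 2 (new)  [load 40/200]
  130 → locker 2  [load 170/200]
  35 → locker 3 (new)  [load 35/200]
  40 → locker 3  [load 75/200]
  25 → locker 2  [load 195/200]
  45 → locker 3  [load 120/200]
  45 → locker 3  [load 165/200]
  80 → locker 4 (new)  [load 80/200]
4 storage lockers opened.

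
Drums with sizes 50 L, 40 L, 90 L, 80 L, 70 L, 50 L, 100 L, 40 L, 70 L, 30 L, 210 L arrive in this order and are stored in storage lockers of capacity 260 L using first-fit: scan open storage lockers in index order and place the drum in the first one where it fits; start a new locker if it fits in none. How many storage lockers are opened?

  50 → locker 1 (new)  [load 50/260]
  40 → locker 1  [load 90/260]
  90 → locker 1  [load 180/260]
  80 → locker 1  [load 260/260]
  70 → locker 2 (new)  [load 70/260]
  50 → locker 2  [load 120/260]
  100 → locker 2  [load 220/260]
  40 → locker 2  [load 260/260]
  70 → locker 3 (new)  [load 70/260]
  30 → locker 3  [load 100/260]
  210 → locker 4 (new)  [load 210/260]
4 storage lockers opened.

4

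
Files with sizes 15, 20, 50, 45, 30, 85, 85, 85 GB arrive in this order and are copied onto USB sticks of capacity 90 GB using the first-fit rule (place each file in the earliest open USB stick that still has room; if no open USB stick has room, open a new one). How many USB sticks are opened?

  15 → USB stick 1 (new)  [load 15/90]
  20 → USB stick 1  [load 35/90]
  50 → USB stick 1  [load 85/90]
  45 → USB stick 2 (new)  [load 45/90]
  30 → USB stick 2  [load 75/90]
  85 → USB stick 3 (new)  [load 85/90]
  85 → USB stick 4 (new)  [load 85/90]
  85 → USB stick 5 (new)  [load 85/90]
5 USB sticks opened.

5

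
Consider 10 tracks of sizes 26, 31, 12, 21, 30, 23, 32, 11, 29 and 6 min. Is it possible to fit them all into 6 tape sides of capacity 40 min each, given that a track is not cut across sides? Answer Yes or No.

No

Total = 221 min; ⌈221/40⌉ = 6.
7 tracks each exceed half the capacity and cannot share a side, forcing at least 7 tape sides.
At least 7 tape sides are required, but only 6 are allowed.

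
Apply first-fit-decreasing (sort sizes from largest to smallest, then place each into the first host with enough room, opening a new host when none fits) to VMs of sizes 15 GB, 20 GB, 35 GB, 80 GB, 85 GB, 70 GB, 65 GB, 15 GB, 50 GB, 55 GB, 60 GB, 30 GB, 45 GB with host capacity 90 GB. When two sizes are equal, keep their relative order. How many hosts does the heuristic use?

8

Sorted descending: 85, 80, 70, 65, 60, 55, 50, 45, 35, 30, 20, 15, 15.
  85 → host 1 (new)  [load 85/90]
  80 → host 2 (new)  [load 80/90]
  70 → host 3 (new)  [load 70/90]
  65 → host 4 (new)  [load 65/90]
  60 → host 5 (new)  [load 60/90]
  55 → host 6 (new)  [load 55/90]
  50 → host 7 (new)  [load 50/90]
  45 → host 8 (new)  [load 45/90]
  35 → host 6  [load 90/90]
  30 → host 5  [load 90/90]
  20 → host 3  [load 90/90]
  15 → host 4  [load 80/90]
  15 → host 7  [load 65/90]
8 hosts opened.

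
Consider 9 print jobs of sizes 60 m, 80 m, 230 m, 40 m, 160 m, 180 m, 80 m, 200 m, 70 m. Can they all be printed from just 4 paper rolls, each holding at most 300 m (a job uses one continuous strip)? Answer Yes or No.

Yes

A valid assignment using 4 paper rolls:
  roll 1: 230 + 70 = 300
  roll 2: 200 + 80 = 280
  roll 3: 180 + 80 + 40 = 300
  roll 4: 160 + 60 = 220
Every load is within 300 m, so 4 paper rolls suffice.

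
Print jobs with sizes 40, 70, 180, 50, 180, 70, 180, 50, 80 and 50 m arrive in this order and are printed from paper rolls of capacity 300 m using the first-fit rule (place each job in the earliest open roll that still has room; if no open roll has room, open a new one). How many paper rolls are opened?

4

  40 → roll 1 (new)  [load 40/300]
  70 → roll 1  [load 110/300]
  180 → roll 1  [load 290/300]
  50 → roll 2 (new)  [load 50/300]
  180 → roll 2  [load 230/300]
  70 → roll 2  [load 300/300]
  180 → roll 3 (new)  [load 180/300]
  50 → roll 3  [load 230/300]
  80 → roll 4 (new)  [load 80/300]
  50 → roll 3  [load 280/300]
4 paper rolls opened.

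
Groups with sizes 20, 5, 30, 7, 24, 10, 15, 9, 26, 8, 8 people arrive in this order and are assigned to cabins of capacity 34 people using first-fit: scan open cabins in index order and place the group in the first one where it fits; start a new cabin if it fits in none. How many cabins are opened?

5

  20 → cabin 1 (new)  [load 20/34]
  5 → cabin 1  [load 25/34]
  30 → cabin 2 (new)  [load 30/34]
  7 → cabin 1  [load 32/34]
  24 → cabin 3 (new)  [load 24/34]
  10 → cabin 3  [load 34/34]
  15 → cabin 4 (new)  [load 15/34]
  9 → cabin 4  [load 24/34]
  26 → cabin 5 (new)  [load 26/34]
  8 → cabin 4  [load 32/34]
  8 → cabin 5  [load 34/34]
5 cabins opened.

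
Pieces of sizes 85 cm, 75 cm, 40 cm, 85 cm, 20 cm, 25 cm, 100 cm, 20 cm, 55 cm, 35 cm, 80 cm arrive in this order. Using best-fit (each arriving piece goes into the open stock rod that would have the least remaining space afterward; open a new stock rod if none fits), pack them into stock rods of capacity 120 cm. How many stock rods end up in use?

6

  85 → stock rod 1 (new)  [load 85/120]
  75 → stock rod 2 (new)  [load 75/120]
  40 → stock rod 2  [load 115/120]
  85 → stock rod 3 (new)  [load 85/120]
  20 → stock rod 1  [load 105/120]
  25 → stock rod 3  [load 110/120]
  100 → stock rod 4 (new)  [load 100/120]
  20 → stock rod 4  [load 120/120]
  55 → stock rod 5 (new)  [load 55/120]
  35 → stock rod 5  [load 90/120]
  80 → stock rod 6 (new)  [load 80/120]
6 stock rods opened.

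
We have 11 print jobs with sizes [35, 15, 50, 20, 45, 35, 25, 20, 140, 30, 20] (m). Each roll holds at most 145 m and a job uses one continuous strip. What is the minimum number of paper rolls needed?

4

Total = 140 + 50 + 45 + 35 + 35 + 30 + 25 + 20 + 20 + 20 + 15 = 435 m.
Lower bound: ⌈435/145⌉ = 3 paper rolls.
A packing using 4 paper rolls:
  roll 1: 140 = 140
  roll 2: 50 + 45 + 35 + 15 = 145
  roll 3: 35 + 30 + 25 + 20 + 20 = 130
  roll 4: 20 = 20
No arrangement into 3 paper rolls stays within capacity, so 4 is optimal.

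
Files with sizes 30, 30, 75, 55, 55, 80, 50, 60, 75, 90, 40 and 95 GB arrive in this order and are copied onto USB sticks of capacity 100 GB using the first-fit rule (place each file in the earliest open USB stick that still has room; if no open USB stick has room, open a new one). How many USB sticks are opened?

  30 → USB stick 1 (new)  [load 30/100]
  30 → USB stick 1  [load 60/100]
  75 → USB stick 2 (new)  [load 75/100]
  55 → USB stick 3 (new)  [load 55/100]
  55 → USB stick 4 (new)  [load 55/100]
  80 → USB stick 5 (new)  [load 80/100]
  50 → USB stick 6 (new)  [load 50/100]
  60 → USB stick 7 (new)  [load 60/100]
  75 → USB stick 8 (new)  [load 75/100]
  90 → USB stick 9 (new)  [load 90/100]
  40 → USB stick 1  [load 100/100]
  95 → USB stick 10 (new)  [load 95/100]
10 USB sticks opened.

10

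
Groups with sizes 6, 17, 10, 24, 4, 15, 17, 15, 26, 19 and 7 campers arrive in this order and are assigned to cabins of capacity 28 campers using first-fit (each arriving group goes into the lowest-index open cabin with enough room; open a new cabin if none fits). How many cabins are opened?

7

  6 → cabin 1 (new)  [load 6/28]
  17 → cabin 1  [load 23/28]
  10 → cabin 2 (new)  [load 10/28]
  24 → cabin 3 (new)  [load 24/28]
  4 → cabin 1  [load 27/28]
  15 → cabin 2  [load 25/28]
  17 → cabin 4 (new)  [load 17/28]
  15 → cabin 5 (new)  [load 15/28]
  26 → cabin 6 (new)  [load 26/28]
  19 → cabin 7 (new)  [load 19/28]
  7 → cabin 4  [load 24/28]
7 cabins opened.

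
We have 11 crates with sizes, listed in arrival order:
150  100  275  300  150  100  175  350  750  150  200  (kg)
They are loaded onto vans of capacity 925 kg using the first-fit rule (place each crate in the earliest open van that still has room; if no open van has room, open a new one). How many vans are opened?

  150 → van 1 (new)  [load 150/925]
  100 → van 1  [load 250/925]
  275 → van 1  [load 525/925]
  300 → van 1  [load 825/925]
  150 → van 2 (new)  [load 150/925]
  100 → van 1  [load 925/925]
  175 → van 2  [load 325/925]
  350 → van 2  [load 675/925]
  750 → van 3 (new)  [load 750/925]
  150 → van 2  [load 825/925]
  200 → van 4 (new)  [load 200/925]
4 vans opened.

4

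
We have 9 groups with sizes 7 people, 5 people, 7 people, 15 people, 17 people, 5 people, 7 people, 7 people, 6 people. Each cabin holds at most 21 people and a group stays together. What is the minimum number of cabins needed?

Total = 17 + 15 + 7 + 7 + 7 + 7 + 6 + 5 + 5 = 76 people.
Lower bound: ⌈76/21⌉ = 4 cabins.
A packing using 4 cabins:
  cabin 1: 17 = 17
  cabin 2: 15 + 6 = 21
  cabin 3: 7 + 7 + 7 = 21
  cabin 4: 7 + 5 + 5 = 17
This matches the lower bound, so 4 is optimal.

4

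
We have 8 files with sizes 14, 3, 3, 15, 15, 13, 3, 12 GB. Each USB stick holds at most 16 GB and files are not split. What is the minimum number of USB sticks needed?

Total = 15 + 15 + 14 + 13 + 12 + 3 + 3 + 3 = 78 GB.
Lower bound: ⌈78/16⌉ = 5 USB sticks.
A packing using 6 USB sticks:
  USB stick 1: 15 = 15
  USB stick 2: 15 = 15
  USB stick 3: 14 = 14
  USB stick 4: 13 + 3 = 16
  USB stick 5: 12 + 3 = 15
  USB stick 6: 3 = 3
No arrangement into 5 USB sticks stays within capacity, so 6 is optimal.

6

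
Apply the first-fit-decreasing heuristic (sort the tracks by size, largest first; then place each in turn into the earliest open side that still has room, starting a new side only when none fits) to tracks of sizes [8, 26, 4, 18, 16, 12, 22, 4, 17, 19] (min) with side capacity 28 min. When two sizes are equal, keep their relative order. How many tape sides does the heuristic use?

6

Sorted descending: 26, 22, 19, 18, 17, 16, 12, 8, 4, 4.
  26 → side 1 (new)  [load 26/28]
  22 → side 2 (new)  [load 22/28]
  19 → side 3 (new)  [load 19/28]
  18 → side 4 (new)  [load 18/28]
  17 → side 5 (new)  [load 17/28]
  16 → side 6 (new)  [load 16/28]
  12 → side 6  [load 28/28]
  8 → side 3  [load 27/28]
  4 → side 2  [load 26/28]
  4 → side 4  [load 22/28]
6 tape sides opened.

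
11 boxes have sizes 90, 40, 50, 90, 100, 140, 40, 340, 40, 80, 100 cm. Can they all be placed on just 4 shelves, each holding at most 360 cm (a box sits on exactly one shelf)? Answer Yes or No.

Yes

A valid assignment using 4 shelves:
  shelf 1: 340 = 340
  shelf 2: 140 + 100 + 100 = 340
  shelf 3: 90 + 90 + 80 + 50 + 40 = 350
  shelf 4: 40 + 40 = 80
Every load is within 360 cm, so 4 shelves suffice.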